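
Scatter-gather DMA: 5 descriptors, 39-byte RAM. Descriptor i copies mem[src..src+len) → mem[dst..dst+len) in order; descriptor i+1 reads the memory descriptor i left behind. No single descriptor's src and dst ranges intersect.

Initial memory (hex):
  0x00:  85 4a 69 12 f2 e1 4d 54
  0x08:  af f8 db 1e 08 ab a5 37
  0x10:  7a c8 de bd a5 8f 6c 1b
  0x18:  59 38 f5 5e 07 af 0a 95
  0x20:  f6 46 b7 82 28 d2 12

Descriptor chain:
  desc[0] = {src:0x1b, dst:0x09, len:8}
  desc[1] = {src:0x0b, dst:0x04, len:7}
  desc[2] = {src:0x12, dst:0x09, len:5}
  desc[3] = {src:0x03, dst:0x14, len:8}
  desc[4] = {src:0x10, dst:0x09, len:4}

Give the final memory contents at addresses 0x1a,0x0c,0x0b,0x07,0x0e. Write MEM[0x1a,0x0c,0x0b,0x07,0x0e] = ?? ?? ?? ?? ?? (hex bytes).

MEM[0x1a,0x0c,0x0b,0x07,0x0e] = de bd de f6 f6

#0 dst[0x09+8] := {0x5e,0x07,0xaf,0x0a,0x95,0xf6,0x46,0xb7}
#1 dst[0x04+7] := {0xaf,0x0a,0x95,0xf6,0x46,0xb7,0xc8}
#2 dst[0x09+5] := {0xde,0xbd,0xa5,0x8f,0x6c}
#3 dst[0x14+8] := {0x12,0xaf,0x0a,0x95,0xf6,0x46,0xde,0xbd}
#4 dst[0x09+4] := {0xb7,0xc8,0xde,0xbd}
query mem[0x1a]=0xde, mem[0x0c]=0xbd, mem[0x0b]=0xde, mem[0x07]=0xf6, mem[0x0e]=0xf6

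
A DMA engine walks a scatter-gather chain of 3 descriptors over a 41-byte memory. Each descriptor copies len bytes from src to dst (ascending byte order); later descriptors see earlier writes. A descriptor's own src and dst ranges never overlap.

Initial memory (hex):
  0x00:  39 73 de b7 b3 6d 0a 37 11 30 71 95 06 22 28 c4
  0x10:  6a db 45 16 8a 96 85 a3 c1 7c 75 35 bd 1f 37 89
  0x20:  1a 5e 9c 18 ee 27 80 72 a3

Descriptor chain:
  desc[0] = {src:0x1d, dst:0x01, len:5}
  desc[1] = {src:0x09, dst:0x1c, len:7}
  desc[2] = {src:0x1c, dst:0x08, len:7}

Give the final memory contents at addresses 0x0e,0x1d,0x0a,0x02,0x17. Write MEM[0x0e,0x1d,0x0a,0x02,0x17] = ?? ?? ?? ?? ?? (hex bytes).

#0 dst[0x01+5] := {0x1f,0x37,0x89,0x1a,0x5e}
#1 dst[0x1c+7] := {0x30,0x71,0x95,0x06,0x22,0x28,0xc4}
#2 dst[0x08+7] := {0x30,0x71,0x95,0x06,0x22,0x28,0xc4}
query mem[0x0e]=0xc4, mem[0x1d]=0x71, mem[0x0a]=0x95, mem[0x02]=0x37, mem[0x17]=0xa3

MEM[0x0e,0x1d,0x0a,0x02,0x17] = c4 71 95 37 a3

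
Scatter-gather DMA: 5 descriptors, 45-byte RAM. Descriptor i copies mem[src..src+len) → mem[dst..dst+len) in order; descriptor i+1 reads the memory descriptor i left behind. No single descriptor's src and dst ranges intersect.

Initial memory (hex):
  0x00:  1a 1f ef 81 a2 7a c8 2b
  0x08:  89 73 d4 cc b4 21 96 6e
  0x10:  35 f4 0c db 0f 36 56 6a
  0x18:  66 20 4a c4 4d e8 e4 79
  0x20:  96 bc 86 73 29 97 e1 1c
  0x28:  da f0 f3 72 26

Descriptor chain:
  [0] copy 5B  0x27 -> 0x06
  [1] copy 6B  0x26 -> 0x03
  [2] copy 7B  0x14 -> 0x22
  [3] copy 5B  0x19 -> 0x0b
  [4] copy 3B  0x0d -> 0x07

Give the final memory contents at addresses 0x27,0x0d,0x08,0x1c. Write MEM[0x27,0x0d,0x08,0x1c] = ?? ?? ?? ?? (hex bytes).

#0 dst[0x06+5] := {0x1c,0xda,0xf0,0xf3,0x72}
#1 dst[0x03+6] := {0xe1,0x1c,0xda,0xf0,0xf3,0x72}
#2 dst[0x22+7] := {0x0f,0x36,0x56,0x6a,0x66,0x20,0x4a}
#3 dst[0x0b+5] := {0x20,0x4a,0xc4,0x4d,0xe8}
#4 dst[0x07+3] := {0xc4,0x4d,0xe8}
query mem[0x27]=0x20, mem[0x0d]=0xc4, mem[0x08]=0x4d, mem[0x1c]=0x4d

MEM[0x27,0x0d,0x08,0x1c] = 20 c4 4d 4d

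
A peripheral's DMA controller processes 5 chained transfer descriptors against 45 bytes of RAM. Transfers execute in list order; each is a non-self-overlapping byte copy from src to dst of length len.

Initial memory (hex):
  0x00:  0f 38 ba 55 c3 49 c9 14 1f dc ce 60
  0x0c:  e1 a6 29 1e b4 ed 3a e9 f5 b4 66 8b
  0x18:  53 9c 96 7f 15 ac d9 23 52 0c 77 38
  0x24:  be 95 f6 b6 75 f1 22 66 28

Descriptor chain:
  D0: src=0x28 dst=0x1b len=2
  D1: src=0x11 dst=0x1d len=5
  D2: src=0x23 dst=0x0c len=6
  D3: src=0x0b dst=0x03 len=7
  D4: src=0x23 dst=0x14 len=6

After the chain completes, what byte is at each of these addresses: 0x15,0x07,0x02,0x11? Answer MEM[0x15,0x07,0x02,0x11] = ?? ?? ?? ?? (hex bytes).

[0] 0x28->0x1b len=2 : 75 f1
[1] 0x11->0x1d len=5 : ed 3a e9 f5 b4
[2] 0x23->0x0c len=6 : 38 be 95 f6 b6 75
[3] 0x0b->0x03 len=7 : 60 38 be 95 f6 b6 75
[4] 0x23->0x14 len=6 : 38 be 95 f6 b6 75
query mem[0x15]=0xbe, mem[0x07]=0xf6, mem[0x02]=0xba, mem[0x11]=0x75

MEM[0x15,0x07,0x02,0x11] = be f6 ba 75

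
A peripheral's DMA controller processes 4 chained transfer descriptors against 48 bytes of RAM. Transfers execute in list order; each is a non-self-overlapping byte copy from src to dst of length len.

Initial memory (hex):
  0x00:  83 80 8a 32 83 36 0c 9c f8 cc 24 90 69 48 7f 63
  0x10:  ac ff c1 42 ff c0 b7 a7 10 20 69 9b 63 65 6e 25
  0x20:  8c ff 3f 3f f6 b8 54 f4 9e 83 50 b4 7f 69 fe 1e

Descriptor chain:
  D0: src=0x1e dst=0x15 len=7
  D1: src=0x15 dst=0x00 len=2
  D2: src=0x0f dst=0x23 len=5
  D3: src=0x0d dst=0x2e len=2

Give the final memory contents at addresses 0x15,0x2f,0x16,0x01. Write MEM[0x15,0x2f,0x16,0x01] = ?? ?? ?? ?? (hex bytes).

MEM[0x15,0x2f,0x16,0x01] = 6e 7f 25 25

[0] 0x1e->0x15 len=7 : 6e 25 8c ff 3f 3f f6
[1] 0x15->0x00 len=2 : 6e 25
[2] 0x0f->0x23 len=5 : 63 ac ff c1 42
[3] 0x0d->0x2e len=2 : 48 7f
query mem[0x15]=0x6e, mem[0x2f]=0x7f, mem[0x16]=0x25, mem[0x01]=0x25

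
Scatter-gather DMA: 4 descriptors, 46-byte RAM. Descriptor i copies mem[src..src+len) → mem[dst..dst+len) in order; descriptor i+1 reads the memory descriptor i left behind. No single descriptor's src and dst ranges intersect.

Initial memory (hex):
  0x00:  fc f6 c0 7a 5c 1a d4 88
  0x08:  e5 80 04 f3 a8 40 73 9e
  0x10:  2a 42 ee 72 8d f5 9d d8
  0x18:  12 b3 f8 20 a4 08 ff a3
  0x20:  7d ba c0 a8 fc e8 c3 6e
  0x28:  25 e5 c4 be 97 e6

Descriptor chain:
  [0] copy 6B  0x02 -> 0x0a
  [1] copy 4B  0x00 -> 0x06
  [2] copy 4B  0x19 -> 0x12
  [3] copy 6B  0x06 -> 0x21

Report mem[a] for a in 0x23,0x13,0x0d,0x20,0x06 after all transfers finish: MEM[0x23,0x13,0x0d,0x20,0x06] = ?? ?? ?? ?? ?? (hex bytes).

[0] 0x02->0x0a len=6 : c0 7a 5c 1a d4 88
[1] 0x00->0x06 len=4 : fc f6 c0 7a
[2] 0x19->0x12 len=4 : b3 f8 20 a4
[3] 0x06->0x21 len=6 : fc f6 c0 7a c0 7a
query mem[0x23]=0xc0, mem[0x13]=0xf8, mem[0x0d]=0x1a, mem[0x20]=0x7d, mem[0x06]=0xfc

MEM[0x23,0x13,0x0d,0x20,0x06] = c0 f8 1a 7d fc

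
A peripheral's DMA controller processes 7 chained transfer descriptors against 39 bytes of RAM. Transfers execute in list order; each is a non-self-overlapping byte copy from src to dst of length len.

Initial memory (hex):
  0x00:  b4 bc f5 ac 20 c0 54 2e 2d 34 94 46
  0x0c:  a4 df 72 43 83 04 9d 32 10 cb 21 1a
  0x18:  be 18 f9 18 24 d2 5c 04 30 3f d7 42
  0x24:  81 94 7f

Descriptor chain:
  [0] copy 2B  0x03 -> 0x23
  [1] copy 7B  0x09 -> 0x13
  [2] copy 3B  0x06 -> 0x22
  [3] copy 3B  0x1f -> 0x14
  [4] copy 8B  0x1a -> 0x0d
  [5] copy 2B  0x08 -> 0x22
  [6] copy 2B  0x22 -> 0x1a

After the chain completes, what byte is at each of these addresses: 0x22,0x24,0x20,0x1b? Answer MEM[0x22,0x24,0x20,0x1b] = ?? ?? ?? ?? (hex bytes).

#0 dst[0x23+2] := {0xac,0x20}
#1 dst[0x13+7] := {0x34,0x94,0x46,0xa4,0xdf,0x72,0x43}
#2 dst[0x22+3] := {0x54,0x2e,0x2d}
#3 dst[0x14+3] := {0x04,0x30,0x3f}
#4 dst[0x0d+8] := {0xf9,0x18,0x24,0xd2,0x5c,0x04,0x30,0x3f}
#5 dst[0x22+2] := {0x2d,0x34}
#6 dst[0x1a+2] := {0x2d,0x34}
query mem[0x22]=0x2d, mem[0x24]=0x2d, mem[0x20]=0x30, mem[0x1b]=0x34

MEM[0x22,0x24,0x20,0x1b] = 2d 2d 30 34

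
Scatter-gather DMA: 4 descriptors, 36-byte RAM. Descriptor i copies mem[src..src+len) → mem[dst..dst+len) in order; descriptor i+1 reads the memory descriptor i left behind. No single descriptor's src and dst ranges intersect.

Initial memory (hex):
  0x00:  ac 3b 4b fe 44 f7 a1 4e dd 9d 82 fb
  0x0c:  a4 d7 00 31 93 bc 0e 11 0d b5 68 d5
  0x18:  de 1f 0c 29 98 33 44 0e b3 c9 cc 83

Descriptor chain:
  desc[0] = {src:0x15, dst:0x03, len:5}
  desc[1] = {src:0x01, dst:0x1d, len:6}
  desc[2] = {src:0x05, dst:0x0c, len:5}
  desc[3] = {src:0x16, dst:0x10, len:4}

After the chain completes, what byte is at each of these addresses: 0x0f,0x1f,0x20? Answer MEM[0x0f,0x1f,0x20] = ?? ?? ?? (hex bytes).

MEM[0x0f,0x1f,0x20] = dd b5 68

D0: mem[0x03..0x07] <- [b5 68 d5 de 1f]
D1: mem[0x1d..0x22] <- [3b 4b b5 68 d5 de]
D2: mem[0x0c..0x10] <- [d5 de 1f dd 9d]
D3: mem[0x10..0x13] <- [68 d5 de 1f]
query mem[0x0f]=0xdd, mem[0x1f]=0xb5, mem[0x20]=0x68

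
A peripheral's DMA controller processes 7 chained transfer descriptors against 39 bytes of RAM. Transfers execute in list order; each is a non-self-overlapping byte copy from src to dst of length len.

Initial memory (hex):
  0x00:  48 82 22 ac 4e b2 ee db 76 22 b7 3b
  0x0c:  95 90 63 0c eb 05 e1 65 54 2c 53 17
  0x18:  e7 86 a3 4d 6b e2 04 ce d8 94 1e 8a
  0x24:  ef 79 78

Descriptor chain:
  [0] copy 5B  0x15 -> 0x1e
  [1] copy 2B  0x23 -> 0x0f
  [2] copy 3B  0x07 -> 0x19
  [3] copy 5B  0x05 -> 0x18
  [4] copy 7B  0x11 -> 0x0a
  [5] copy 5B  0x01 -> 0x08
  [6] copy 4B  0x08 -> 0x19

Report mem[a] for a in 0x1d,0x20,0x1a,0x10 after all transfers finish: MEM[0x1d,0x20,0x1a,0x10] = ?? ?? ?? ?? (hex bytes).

  after D0: wrote 5B at 0x1e = 2c5317e786
  after D1: wrote 2B at 0x0f = 8aef
  after D2: wrote 3B at 0x19 = db7622
  after D3: wrote 5B at 0x18 = b2eedb7622
  after D4: wrote 7B at 0x0a = 05e165542c5317
  after D5: wrote 5B at 0x08 = 8222ac4eb2
  after D6: wrote 4B at 0x19 = 8222ac4e
query mem[0x1d]=0xe2, mem[0x20]=0x17, mem[0x1a]=0x22, mem[0x10]=0x17

MEM[0x1d,0x20,0x1a,0x10] = e2 17 22 17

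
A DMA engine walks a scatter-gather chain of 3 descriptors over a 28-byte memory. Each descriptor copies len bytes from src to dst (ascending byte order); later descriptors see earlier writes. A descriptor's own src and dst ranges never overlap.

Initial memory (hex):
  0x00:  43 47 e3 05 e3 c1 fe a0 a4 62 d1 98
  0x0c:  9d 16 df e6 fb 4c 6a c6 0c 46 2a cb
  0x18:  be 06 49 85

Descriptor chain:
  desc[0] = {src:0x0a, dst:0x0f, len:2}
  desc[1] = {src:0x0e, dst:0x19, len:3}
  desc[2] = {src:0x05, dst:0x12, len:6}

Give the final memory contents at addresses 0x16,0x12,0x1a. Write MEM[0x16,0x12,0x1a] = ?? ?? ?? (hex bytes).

MEM[0x16,0x12,0x1a] = 62 c1 d1

#0 dst[0x0f+2] := {0xd1,0x98}
#1 dst[0x19+3] := {0xdf,0xd1,0x98}
#2 dst[0x12+6] := {0xc1,0xfe,0xa0,0xa4,0x62,0xd1}
query mem[0x16]=0x62, mem[0x12]=0xc1, mem[0x1a]=0xd1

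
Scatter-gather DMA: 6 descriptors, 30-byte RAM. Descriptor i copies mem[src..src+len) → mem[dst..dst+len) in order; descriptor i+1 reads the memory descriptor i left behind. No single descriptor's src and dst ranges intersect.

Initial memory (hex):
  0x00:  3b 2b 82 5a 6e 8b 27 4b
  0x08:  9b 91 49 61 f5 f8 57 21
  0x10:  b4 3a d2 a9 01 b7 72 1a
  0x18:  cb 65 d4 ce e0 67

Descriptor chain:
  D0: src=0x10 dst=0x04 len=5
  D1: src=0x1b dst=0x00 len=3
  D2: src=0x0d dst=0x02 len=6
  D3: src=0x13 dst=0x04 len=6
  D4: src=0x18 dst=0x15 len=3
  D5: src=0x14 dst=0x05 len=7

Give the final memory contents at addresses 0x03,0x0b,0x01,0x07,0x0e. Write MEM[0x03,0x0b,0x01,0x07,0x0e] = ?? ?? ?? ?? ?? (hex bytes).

MEM[0x03,0x0b,0x01,0x07,0x0e] = 57 d4 e0 65 57

D0: mem[0x04..0x08] <- [b4 3a d2 a9 01]
D1: mem[0x00..0x02] <- [ce e0 67]
D2: mem[0x02..0x07] <- [f8 57 21 b4 3a d2]
D3: mem[0x04..0x09] <- [a9 01 b7 72 1a cb]
D4: mem[0x15..0x17] <- [cb 65 d4]
D5: mem[0x05..0x0b] <- [01 cb 65 d4 cb 65 d4]
query mem[0x03]=0x57, mem[0x0b]=0xd4, mem[0x01]=0xe0, mem[0x07]=0x65, mem[0x0e]=0x57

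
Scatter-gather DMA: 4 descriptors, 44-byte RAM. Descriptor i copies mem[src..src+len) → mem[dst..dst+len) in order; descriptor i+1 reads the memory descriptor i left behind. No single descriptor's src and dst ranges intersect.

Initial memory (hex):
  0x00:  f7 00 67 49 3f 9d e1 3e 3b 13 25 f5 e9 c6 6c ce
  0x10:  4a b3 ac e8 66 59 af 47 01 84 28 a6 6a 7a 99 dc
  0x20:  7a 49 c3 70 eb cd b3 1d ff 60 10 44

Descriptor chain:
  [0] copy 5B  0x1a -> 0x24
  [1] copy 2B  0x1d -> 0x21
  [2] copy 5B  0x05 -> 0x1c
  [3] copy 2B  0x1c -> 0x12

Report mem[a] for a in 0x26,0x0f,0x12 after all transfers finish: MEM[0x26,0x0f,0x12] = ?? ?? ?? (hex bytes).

D0: mem[0x24..0x28] <- [28 a6 6a 7a 99]
D1: mem[0x21..0x22] <- [7a 99]
D2: mem[0x1c..0x20] <- [9d e1 3e 3b 13]
D3: mem[0x12..0x13] <- [9d e1]
query mem[0x26]=0x6a, mem[0x0f]=0xce, mem[0x12]=0x9d

MEM[0x26,0x0f,0x12] = 6a ce 9d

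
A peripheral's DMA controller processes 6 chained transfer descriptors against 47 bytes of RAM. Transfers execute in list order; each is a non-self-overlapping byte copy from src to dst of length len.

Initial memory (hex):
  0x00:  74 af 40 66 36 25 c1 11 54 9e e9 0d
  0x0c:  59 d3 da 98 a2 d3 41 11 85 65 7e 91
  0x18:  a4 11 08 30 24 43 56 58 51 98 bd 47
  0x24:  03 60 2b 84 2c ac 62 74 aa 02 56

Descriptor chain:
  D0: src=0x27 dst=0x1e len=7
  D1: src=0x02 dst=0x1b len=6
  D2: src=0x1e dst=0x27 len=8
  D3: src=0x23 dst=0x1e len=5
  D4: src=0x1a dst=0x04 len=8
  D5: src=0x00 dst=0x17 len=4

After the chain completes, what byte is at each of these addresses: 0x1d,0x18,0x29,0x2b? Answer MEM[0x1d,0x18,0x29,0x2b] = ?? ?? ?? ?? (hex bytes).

MEM[0x1d,0x18,0x29,0x2b] = 36 af 11 74

  after D0: wrote 7B at 0x1e = 842cac6274aa02
  after D1: wrote 6B at 0x1b = 40663625c111
  after D2: wrote 8B at 0x27 = 25c1116274aa0260
  after D3: wrote 5B at 0x1e = aa02602b25
  after D4: wrote 8B at 0x04 = 08406636aa02602b
  after D5: wrote 4B at 0x17 = 74af4066
query mem[0x1d]=0x36, mem[0x18]=0xaf, mem[0x29]=0x11, mem[0x2b]=0x74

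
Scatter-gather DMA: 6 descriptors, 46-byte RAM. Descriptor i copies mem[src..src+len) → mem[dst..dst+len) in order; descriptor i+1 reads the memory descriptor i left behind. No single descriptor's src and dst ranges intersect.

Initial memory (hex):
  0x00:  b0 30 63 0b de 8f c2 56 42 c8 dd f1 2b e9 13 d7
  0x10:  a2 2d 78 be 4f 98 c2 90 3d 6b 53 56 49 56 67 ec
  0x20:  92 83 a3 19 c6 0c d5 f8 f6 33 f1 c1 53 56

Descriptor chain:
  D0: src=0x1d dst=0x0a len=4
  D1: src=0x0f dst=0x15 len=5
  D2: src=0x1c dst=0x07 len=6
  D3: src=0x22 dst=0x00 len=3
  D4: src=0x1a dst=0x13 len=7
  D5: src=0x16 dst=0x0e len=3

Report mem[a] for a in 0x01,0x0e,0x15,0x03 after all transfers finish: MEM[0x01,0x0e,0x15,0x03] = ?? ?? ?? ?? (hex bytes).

[0] 0x1d->0x0a len=4 : 56 67 ec 92
[1] 0x0f->0x15 len=5 : d7 a2 2d 78 be
[2] 0x1c->0x07 len=6 : 49 56 67 ec 92 83
[3] 0x22->0x00 len=3 : a3 19 c6
[4] 0x1a->0x13 len=7 : 53 56 49 56 67 ec 92
[5] 0x16->0x0e len=3 : 56 67 ec
query mem[0x01]=0x19, mem[0x0e]=0x56, mem[0x15]=0x49, mem[0x03]=0x0b

MEM[0x01,0x0e,0x15,0x03] = 19 56 49 0b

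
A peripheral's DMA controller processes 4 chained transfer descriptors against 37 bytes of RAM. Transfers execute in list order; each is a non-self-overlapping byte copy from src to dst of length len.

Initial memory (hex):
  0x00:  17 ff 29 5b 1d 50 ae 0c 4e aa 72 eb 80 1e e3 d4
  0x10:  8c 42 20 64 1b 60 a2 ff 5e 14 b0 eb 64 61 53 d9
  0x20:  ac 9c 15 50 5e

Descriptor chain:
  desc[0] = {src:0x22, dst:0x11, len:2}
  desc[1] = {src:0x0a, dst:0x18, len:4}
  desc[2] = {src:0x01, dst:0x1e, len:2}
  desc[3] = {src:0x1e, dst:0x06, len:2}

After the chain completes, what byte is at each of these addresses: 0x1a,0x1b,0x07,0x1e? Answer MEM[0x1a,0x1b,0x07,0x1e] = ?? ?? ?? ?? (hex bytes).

MEM[0x1a,0x1b,0x07,0x1e] = 80 1e 29 ff

[0] 0x22->0x11 len=2 : 15 50
[1] 0x0a->0x18 len=4 : 72 eb 80 1e
[2] 0x01->0x1e len=2 : ff 29
[3] 0x1e->0x06 len=2 : ff 29
query mem[0x1a]=0x80, mem[0x1b]=0x1e, mem[0x07]=0x29, mem[0x1e]=0xff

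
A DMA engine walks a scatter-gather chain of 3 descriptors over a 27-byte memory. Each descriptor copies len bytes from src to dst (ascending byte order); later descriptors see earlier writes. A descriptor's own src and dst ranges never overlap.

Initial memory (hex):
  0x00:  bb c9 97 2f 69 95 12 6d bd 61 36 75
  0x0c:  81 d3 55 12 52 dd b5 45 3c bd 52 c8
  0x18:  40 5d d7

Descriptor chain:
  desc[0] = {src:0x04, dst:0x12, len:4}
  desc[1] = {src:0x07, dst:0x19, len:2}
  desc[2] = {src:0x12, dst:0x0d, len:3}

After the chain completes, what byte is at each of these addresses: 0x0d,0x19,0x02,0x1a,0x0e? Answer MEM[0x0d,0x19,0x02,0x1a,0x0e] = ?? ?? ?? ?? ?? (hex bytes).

#0 dst[0x12+4] := {0x69,0x95,0x12,0x6d}
#1 dst[0x19+2] := {0x6d,0xbd}
#2 dst[0x0d+3] := {0x69,0x95,0x12}
query mem[0x0d]=0x69, mem[0x19]=0x6d, mem[0x02]=0x97, mem[0x1a]=0xbd, mem[0x0e]=0x95

MEM[0x0d,0x19,0x02,0x1a,0x0e] = 69 6d 97 bd 95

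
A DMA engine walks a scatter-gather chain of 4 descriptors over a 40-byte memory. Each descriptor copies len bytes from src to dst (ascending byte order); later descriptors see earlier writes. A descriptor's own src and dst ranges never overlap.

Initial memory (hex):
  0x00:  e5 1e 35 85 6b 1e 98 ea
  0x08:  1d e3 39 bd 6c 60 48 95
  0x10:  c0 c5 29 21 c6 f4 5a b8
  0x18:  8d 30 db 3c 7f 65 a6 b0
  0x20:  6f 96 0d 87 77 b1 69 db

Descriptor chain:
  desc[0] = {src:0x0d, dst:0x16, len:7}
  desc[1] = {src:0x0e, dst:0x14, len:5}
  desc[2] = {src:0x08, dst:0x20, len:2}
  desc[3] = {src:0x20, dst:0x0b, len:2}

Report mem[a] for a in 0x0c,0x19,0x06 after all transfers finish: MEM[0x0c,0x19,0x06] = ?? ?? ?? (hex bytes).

MEM[0x0c,0x19,0x06] = e3 c0 98

[0] 0x0d->0x16 len=7 : 60 48 95 c0 c5 29 21
[1] 0x0e->0x14 len=5 : 48 95 c0 c5 29
[2] 0x08->0x20 len=2 : 1d e3
[3] 0x20->0x0b len=2 : 1d e3
query mem[0x0c]=0xe3, mem[0x19]=0xc0, mem[0x06]=0x98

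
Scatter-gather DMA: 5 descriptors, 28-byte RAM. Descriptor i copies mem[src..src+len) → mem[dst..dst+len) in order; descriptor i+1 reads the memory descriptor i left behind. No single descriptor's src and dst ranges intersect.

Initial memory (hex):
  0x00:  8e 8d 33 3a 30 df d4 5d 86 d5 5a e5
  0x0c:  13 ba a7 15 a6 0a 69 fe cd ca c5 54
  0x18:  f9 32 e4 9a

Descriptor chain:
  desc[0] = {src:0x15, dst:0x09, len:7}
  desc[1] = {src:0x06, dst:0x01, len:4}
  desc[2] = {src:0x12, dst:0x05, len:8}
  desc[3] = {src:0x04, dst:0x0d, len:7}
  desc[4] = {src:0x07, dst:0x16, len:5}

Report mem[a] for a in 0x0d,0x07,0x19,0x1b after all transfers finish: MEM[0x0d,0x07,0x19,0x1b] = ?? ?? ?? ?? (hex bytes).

[0] 0x15->0x09 len=7 : ca c5 54 f9 32 e4 9a
[1] 0x06->0x01 len=4 : d4 5d 86 ca
[2] 0x12->0x05 len=8 : 69 fe cd ca c5 54 f9 32
[3] 0x04->0x0d len=7 : ca 69 fe cd ca c5 54
[4] 0x07->0x16 len=5 : cd ca c5 54 f9
query mem[0x0d]=0xca, mem[0x07]=0xcd, mem[0x19]=0x54, mem[0x1b]=0x9a

MEM[0x0d,0x07,0x19,0x1b] = ca cd 54 9a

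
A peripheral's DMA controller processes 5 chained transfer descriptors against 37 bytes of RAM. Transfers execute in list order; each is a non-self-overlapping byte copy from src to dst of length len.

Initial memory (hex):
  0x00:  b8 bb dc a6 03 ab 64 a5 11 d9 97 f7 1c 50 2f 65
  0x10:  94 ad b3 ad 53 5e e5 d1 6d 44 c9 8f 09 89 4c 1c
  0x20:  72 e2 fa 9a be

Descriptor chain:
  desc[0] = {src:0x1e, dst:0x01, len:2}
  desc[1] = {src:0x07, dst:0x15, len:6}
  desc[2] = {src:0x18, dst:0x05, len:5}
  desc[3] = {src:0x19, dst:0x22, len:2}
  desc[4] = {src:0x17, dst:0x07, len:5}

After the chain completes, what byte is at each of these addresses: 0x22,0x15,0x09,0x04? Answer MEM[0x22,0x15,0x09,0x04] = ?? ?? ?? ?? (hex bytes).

MEM[0x22,0x15,0x09,0x04] = f7 a5 f7 03

#0 dst[0x01+2] := {0x4c,0x1c}
#1 dst[0x15+6] := {0xa5,0x11,0xd9,0x97,0xf7,0x1c}
#2 dst[0x05+5] := {0x97,0xf7,0x1c,0x8f,0x09}
#3 dst[0x22+2] := {0xf7,0x1c}
#4 dst[0x07+5] := {0xd9,0x97,0xf7,0x1c,0x8f}
query mem[0x22]=0xf7, mem[0x15]=0xa5, mem[0x09]=0xf7, mem[0x04]=0x03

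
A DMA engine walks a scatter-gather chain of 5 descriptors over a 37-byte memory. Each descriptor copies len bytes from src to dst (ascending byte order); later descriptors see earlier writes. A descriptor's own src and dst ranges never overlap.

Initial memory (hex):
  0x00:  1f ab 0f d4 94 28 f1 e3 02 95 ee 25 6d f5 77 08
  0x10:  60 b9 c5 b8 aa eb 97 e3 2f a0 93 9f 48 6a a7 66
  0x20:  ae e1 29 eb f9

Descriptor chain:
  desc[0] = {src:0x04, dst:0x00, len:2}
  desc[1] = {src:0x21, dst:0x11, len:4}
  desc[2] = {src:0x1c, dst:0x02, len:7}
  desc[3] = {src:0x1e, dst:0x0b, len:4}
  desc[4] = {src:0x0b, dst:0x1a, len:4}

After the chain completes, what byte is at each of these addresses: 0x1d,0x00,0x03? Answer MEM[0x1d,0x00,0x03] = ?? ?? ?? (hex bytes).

  after D0: wrote 2B at 0x00 = 9428
  after D1: wrote 4B at 0x11 = e129ebf9
  after D2: wrote 7B at 0x02 = 486aa766aee129
  after D3: wrote 4B at 0x0b = a766aee1
  after D4: wrote 4B at 0x1a = a766aee1
query mem[0x1d]=0xe1, mem[0x00]=0x94, mem[0x03]=0x6a

MEM[0x1d,0x00,0x03] = e1 94 6a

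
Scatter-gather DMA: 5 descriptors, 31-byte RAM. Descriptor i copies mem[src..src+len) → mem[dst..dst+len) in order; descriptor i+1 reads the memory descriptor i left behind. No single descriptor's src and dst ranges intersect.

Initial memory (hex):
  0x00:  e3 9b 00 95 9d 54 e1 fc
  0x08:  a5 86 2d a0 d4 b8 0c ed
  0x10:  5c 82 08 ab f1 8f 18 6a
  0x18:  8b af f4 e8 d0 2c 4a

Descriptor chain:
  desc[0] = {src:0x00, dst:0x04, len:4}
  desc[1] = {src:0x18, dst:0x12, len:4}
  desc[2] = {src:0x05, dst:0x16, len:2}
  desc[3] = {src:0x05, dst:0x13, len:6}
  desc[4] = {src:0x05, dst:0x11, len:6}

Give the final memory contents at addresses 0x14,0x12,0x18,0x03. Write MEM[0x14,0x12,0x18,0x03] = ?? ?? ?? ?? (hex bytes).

  after D0: wrote 4B at 0x04 = e39b0095
  after D1: wrote 4B at 0x12 = 8baff4e8
  after D2: wrote 2B at 0x16 = 9b00
  after D3: wrote 6B at 0x13 = 9b0095a5862d
  after D4: wrote 6B at 0x11 = 9b0095a5862d
query mem[0x14]=0xa5, mem[0x12]=0x00, mem[0x18]=0x2d, mem[0x03]=0x95

MEM[0x14,0x12,0x18,0x03] = a5 00 2d 95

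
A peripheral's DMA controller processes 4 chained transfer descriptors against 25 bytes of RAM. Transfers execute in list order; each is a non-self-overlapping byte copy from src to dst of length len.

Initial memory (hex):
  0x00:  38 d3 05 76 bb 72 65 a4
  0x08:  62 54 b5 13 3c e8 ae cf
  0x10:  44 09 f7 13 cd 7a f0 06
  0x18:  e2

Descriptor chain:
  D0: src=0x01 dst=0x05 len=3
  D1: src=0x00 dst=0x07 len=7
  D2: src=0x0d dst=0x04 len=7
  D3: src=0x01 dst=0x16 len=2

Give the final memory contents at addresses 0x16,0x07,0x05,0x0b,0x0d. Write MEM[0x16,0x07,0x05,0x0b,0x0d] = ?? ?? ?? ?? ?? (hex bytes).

MEM[0x16,0x07,0x05,0x0b,0x0d] = d3 44 ae bb 05

[0] 0x01->0x05 len=3 : d3 05 76
[1] 0x00->0x07 len=7 : 38 d3 05 76 bb d3 05
[2] 0x0d->0x04 len=7 : 05 ae cf 44 09 f7 13
[3] 0x01->0x16 len=2 : d3 05
query mem[0x16]=0xd3, mem[0x07]=0x44, mem[0x05]=0xae, mem[0x0b]=0xbb, mem[0x0d]=0x05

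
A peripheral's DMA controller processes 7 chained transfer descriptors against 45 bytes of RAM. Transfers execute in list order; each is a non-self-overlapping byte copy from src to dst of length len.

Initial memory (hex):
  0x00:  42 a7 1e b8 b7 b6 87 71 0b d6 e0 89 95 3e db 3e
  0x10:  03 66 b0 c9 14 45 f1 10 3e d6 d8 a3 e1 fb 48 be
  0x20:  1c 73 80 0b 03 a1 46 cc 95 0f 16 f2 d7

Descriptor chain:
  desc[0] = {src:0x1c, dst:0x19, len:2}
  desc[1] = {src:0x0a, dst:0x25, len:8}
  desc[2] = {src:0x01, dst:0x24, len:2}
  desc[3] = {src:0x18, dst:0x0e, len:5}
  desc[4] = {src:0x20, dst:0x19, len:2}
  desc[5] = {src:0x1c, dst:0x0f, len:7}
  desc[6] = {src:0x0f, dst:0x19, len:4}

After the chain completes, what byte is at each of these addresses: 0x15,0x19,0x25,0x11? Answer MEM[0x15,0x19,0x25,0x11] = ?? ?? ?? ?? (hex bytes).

D0: mem[0x19..0x1a] <- [e1 fb]
D1: mem[0x25..0x2c] <- [e0 89 95 3e db 3e 03 66]
D2: mem[0x24..0x25] <- [a7 1e]
D3: mem[0x0e..0x12] <- [3e e1 fb a3 e1]
D4: mem[0x19..0x1a] <- [1c 73]
D5: mem[0x0f..0x15] <- [e1 fb 48 be 1c 73 80]
D6: mem[0x19..0x1c] <- [e1 fb 48 be]
query mem[0x15]=0x80, mem[0x19]=0xe1, mem[0x25]=0x1e, mem[0x11]=0x48

MEM[0x15,0x19,0x25,0x11] = 80 e1 1e 48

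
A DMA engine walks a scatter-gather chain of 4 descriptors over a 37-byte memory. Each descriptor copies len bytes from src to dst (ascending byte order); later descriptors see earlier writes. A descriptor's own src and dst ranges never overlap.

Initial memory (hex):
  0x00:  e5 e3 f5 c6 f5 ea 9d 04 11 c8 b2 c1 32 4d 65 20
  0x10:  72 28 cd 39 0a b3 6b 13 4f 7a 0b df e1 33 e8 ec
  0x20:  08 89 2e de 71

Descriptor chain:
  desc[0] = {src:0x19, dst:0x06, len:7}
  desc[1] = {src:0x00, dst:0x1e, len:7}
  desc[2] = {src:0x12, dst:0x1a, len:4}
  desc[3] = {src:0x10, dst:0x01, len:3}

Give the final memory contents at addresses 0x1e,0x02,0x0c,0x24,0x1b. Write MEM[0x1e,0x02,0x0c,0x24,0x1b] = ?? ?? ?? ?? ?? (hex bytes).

[0] 0x19->0x06 len=7 : 7a 0b df e1 33 e8 ec
[1] 0x00->0x1e len=7 : e5 e3 f5 c6 f5 ea 7a
[2] 0x12->0x1a len=4 : cd 39 0a b3
[3] 0x10->0x01 len=3 : 72 28 cd
query mem[0x1e]=0xe5, mem[0x02]=0x28, mem[0x0c]=0xec, mem[0x24]=0x7a, mem[0x1b]=0x39

MEM[0x1e,0x02,0x0c,0x24,0x1b] = e5 28 ec 7a 39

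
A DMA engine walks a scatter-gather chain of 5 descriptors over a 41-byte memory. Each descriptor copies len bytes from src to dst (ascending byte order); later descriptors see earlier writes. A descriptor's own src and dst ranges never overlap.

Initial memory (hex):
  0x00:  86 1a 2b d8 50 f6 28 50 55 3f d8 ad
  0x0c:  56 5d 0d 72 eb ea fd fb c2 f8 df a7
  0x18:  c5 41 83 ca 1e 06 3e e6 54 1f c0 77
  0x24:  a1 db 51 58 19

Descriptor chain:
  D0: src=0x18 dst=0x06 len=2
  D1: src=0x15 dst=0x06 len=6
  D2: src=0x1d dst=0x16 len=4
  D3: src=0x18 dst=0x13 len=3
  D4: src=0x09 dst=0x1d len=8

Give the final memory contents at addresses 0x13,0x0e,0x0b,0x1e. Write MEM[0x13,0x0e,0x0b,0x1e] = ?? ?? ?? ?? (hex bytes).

#0 dst[0x06+2] := {0xc5,0x41}
#1 dst[0x06+6] := {0xf8,0xdf,0xa7,0xc5,0x41,0x83}
#2 dst[0x16+4] := {0x06,0x3e,0xe6,0x54}
#3 dst[0x13+3] := {0xe6,0x54,0x83}
#4 dst[0x1d+8] := {0xc5,0x41,0x83,0x56,0x5d,0x0d,0x72,0xeb}
query mem[0x13]=0xe6, mem[0x0e]=0x0d, mem[0x0b]=0x83, mem[0x1e]=0x41

MEM[0x13,0x0e,0x0b,0x1e] = e6 0d 83 41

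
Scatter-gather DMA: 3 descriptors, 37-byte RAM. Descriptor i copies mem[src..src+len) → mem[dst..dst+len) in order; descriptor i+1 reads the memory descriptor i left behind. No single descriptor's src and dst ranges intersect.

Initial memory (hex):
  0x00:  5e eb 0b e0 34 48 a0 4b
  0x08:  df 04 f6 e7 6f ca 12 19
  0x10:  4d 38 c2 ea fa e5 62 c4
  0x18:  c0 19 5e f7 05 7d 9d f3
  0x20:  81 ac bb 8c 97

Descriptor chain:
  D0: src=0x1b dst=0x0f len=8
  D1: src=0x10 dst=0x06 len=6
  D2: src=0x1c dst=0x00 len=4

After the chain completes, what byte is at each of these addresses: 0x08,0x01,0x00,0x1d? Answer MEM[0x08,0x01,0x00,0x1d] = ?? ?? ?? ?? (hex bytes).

MEM[0x08,0x01,0x00,0x1d] = 9d 7d 05 7d

[0] 0x1b->0x0f len=8 : f7 05 7d 9d f3 81 ac bb
[1] 0x10->0x06 len=6 : 05 7d 9d f3 81 ac
[2] 0x1c->0x00 len=4 : 05 7d 9d f3
query mem[0x08]=0x9d, mem[0x01]=0x7d, mem[0x00]=0x05, mem[0x1d]=0x7d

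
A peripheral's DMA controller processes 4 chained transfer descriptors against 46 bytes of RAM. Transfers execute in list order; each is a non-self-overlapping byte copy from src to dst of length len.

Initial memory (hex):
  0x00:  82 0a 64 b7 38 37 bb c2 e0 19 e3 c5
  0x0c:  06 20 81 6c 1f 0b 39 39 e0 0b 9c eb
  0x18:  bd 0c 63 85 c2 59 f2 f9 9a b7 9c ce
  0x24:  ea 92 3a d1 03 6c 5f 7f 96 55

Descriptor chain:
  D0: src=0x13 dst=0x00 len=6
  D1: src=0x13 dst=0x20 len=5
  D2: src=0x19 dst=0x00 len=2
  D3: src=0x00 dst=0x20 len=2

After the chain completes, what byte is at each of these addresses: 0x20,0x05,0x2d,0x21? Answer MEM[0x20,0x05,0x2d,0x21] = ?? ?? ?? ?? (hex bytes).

  after D0: wrote 6B at 0x00 = 39e00b9cebbd
  after D1: wrote 5B at 0x20 = 39e00b9ceb
  after D2: wrote 2B at 0x00 = 0c63
  after D3: wrote 2B at 0x20 = 0c63
query mem[0x20]=0x0c, mem[0x05]=0xbd, mem[0x2d]=0x55, mem[0x21]=0x63

MEM[0x20,0x05,0x2d,0x21] = 0c bd 55 63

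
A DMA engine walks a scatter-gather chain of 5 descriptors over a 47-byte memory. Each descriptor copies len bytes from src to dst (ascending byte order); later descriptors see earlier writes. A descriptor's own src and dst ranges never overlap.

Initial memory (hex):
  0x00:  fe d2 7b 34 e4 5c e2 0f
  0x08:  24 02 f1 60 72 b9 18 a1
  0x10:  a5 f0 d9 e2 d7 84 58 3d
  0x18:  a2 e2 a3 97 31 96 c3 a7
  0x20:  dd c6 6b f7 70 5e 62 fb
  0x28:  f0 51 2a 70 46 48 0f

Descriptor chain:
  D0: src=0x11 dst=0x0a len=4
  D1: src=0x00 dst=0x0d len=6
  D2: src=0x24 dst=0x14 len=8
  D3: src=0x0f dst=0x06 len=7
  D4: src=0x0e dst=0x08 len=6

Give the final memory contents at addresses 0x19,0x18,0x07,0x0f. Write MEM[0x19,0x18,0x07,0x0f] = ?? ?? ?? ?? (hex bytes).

MEM[0x19,0x18,0x07,0x0f] = 51 f0 34 7b

  after D0: wrote 4B at 0x0a = f0d9e2d7
  after D1: wrote 6B at 0x0d = fed27b34e45c
  after D2: wrote 8B at 0x14 = 705e62fbf0512a70
  after D3: wrote 7B at 0x06 = 7b34e45ce2705e
  after D4: wrote 6B at 0x08 = d27b34e45ce2
query mem[0x19]=0x51, mem[0x18]=0xf0, mem[0x07]=0x34, mem[0x0f]=0x7b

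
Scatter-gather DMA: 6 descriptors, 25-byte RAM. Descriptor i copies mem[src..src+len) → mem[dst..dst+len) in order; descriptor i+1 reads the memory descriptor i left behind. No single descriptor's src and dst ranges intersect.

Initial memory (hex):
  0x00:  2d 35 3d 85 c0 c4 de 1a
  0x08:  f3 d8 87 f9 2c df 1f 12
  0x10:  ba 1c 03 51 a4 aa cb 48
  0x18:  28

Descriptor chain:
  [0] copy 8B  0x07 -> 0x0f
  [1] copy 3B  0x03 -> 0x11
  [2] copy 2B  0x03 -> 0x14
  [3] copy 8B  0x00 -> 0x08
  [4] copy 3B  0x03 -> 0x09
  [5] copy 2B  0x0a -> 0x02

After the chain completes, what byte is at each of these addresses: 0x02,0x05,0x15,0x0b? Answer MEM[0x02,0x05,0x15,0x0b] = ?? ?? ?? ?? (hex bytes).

MEM[0x02,0x05,0x15,0x0b] = c0 c4 c0 c4

[0] 0x07->0x0f len=8 : 1a f3 d8 87 f9 2c df 1f
[1] 0x03->0x11 len=3 : 85 c0 c4
[2] 0x03->0x14 len=2 : 85 c0
[3] 0x00->0x08 len=8 : 2d 35 3d 85 c0 c4 de 1a
[4] 0x03->0x09 len=3 : 85 c0 c4
[5] 0x0a->0x02 len=2 : c0 c4
query mem[0x02]=0xc0, mem[0x05]=0xc4, mem[0x15]=0xc0, mem[0x0b]=0xc4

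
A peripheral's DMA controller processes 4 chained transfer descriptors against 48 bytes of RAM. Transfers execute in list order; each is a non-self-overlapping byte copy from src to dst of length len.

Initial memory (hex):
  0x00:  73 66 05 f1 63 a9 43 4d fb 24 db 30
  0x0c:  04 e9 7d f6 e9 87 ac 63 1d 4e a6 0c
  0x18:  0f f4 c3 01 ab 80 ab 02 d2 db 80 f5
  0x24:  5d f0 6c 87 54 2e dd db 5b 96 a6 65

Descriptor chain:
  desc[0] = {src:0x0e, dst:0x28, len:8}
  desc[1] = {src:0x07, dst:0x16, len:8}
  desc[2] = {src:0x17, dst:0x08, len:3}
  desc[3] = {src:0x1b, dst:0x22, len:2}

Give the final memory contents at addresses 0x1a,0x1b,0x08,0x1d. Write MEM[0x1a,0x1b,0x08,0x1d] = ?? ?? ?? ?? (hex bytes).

MEM[0x1a,0x1b,0x08,0x1d] = 30 04 fb 7d

D0: mem[0x28..0x2f] <- [7d f6 e9 87 ac 63 1d 4e]
D1: mem[0x16..0x1d] <- [4d fb 24 db 30 04 e9 7d]
D2: mem[0x08..0x0a] <- [fb 24 db]
D3: mem[0x22..0x23] <- [04 e9]
query mem[0x1a]=0x30, mem[0x1b]=0x04, mem[0x08]=0xfb, mem[0x1d]=0x7d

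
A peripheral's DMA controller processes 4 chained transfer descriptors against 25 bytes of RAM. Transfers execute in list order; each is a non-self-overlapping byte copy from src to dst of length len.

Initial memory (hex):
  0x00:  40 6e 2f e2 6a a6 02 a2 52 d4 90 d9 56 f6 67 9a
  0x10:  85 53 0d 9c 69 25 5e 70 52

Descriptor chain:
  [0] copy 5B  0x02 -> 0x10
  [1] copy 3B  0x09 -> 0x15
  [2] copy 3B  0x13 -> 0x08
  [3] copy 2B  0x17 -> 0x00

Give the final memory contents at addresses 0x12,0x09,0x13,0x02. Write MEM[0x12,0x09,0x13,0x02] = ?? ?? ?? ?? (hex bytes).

[0] 0x02->0x10 len=5 : 2f e2 6a a6 02
[1] 0x09->0x15 len=3 : d4 90 d9
[2] 0x13->0x08 len=3 : a6 02 d4
[3] 0x17->0x00 len=2 : d9 52
query mem[0x12]=0x6a, mem[0x09]=0x02, mem[0x13]=0xa6, mem[0x02]=0x2f

MEM[0x12,0x09,0x13,0x02] = 6a 02 a6 2f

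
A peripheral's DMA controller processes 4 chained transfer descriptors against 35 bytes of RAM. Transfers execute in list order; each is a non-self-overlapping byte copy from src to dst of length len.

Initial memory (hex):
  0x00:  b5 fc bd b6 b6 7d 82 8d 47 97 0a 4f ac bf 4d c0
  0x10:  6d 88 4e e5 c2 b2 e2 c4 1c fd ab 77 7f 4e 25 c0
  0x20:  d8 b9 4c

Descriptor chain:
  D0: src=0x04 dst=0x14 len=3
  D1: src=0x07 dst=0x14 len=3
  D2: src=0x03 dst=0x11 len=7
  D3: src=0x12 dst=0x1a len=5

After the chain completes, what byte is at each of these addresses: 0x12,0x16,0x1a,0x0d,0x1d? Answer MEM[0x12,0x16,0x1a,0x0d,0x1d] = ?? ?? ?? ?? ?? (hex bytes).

  after D0: wrote 3B at 0x14 = b67d82
  after D1: wrote 3B at 0x14 = 8d4797
  after D2: wrote 7B at 0x11 = b6b67d828d4797
  after D3: wrote 5B at 0x1a = b67d828d47
query mem[0x12]=0xb6, mem[0x16]=0x47, mem[0x1a]=0xb6, mem[0x0d]=0xbf, mem[0x1d]=0x8d

MEM[0x12,0x16,0x1a,0x0d,0x1d] = b6 47 b6 bf 8d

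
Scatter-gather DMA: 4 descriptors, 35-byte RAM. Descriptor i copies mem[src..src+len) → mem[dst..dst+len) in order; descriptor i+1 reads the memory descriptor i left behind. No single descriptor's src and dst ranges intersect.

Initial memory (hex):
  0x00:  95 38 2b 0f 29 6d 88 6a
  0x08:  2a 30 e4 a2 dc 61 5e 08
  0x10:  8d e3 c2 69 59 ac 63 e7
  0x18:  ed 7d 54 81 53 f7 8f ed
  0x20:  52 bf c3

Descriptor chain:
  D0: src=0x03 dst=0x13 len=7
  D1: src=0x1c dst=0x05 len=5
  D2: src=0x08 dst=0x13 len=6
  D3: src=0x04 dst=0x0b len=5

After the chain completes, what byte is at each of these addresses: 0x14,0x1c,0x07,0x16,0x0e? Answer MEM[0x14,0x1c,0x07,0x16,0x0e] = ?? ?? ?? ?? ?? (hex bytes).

D0: mem[0x13..0x19] <- [0f 29 6d 88 6a 2a 30]
D1: mem[0x05..0x09] <- [53 f7 8f ed 52]
D2: mem[0x13..0x18] <- [ed 52 e4 a2 dc 61]
D3: mem[0x0b..0x0f] <- [29 53 f7 8f ed]
query mem[0x14]=0x52, mem[0x1c]=0x53, mem[0x07]=0x8f, mem[0x16]=0xa2, mem[0x0e]=0x8f

MEM[0x14,0x1c,0x07,0x16,0x0e] = 52 53 8f a2 8f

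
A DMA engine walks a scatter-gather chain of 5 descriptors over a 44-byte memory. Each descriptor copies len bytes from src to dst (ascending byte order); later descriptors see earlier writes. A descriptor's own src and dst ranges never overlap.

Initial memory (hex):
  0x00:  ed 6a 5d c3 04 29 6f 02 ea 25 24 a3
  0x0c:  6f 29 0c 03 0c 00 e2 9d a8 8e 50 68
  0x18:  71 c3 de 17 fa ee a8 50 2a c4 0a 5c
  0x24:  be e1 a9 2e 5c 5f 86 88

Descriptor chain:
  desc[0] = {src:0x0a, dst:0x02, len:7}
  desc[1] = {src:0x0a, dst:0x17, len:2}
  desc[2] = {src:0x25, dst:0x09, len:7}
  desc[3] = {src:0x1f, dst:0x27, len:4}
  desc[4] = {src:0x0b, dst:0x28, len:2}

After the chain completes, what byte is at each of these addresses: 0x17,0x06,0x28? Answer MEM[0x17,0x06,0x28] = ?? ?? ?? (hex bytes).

D0: mem[0x02..0x08] <- [24 a3 6f 29 0c 03 0c]
D1: mem[0x17..0x18] <- [24 a3]
D2: mem[0x09..0x0f] <- [e1 a9 2e 5c 5f 86 88]
D3: mem[0x27..0x2a] <- [50 2a c4 0a]
D4: mem[0x28..0x29] <- [2e 5c]
query mem[0x17]=0x24, mem[0x06]=0x0c, mem[0x28]=0x2e

MEM[0x17,0x06,0x28] = 24 0c 2e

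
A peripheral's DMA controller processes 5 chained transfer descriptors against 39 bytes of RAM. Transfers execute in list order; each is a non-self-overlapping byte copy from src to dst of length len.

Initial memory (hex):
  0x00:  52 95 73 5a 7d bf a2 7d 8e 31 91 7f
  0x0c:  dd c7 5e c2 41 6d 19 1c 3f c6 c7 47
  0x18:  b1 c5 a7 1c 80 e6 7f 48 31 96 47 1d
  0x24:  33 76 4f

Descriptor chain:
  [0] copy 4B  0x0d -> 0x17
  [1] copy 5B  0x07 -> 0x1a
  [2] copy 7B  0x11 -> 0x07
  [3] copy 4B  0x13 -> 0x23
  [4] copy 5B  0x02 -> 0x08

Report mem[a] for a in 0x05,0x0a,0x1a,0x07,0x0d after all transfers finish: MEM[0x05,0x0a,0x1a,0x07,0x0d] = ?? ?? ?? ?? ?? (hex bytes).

MEM[0x05,0x0a,0x1a,0x07,0x0d] = bf 7d 7d 6d c7

#0 dst[0x17+4] := {0xc7,0x5e,0xc2,0x41}
#1 dst[0x1a+5] := {0x7d,0x8e,0x31,0x91,0x7f}
#2 dst[0x07+7] := {0x6d,0x19,0x1c,0x3f,0xc6,0xc7,0xc7}
#3 dst[0x23+4] := {0x1c,0x3f,0xc6,0xc7}
#4 dst[0x08+5] := {0x73,0x5a,0x7d,0xbf,0xa2}
query mem[0x05]=0xbf, mem[0x0a]=0x7d, mem[0x1a]=0x7d, mem[0x07]=0x6d, mem[0x0d]=0xc7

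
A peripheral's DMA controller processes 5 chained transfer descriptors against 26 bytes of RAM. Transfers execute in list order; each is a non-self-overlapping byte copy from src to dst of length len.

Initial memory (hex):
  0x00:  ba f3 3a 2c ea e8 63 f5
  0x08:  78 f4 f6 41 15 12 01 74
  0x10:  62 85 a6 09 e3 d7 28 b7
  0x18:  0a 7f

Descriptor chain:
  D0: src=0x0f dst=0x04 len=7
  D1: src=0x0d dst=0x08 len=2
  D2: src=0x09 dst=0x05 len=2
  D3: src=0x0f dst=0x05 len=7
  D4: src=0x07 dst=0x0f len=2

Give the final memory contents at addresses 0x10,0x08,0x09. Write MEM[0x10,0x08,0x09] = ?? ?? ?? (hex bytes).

MEM[0x10,0x08,0x09] = a6 a6 09

#0 dst[0x04+7] := {0x74,0x62,0x85,0xa6,0x09,0xe3,0xd7}
#1 dst[0x08+2] := {0x12,0x01}
#2 dst[0x05+2] := {0x01,0xd7}
#3 dst[0x05+7] := {0x74,0x62,0x85,0xa6,0x09,0xe3,0xd7}
#4 dst[0x0f+2] := {0x85,0xa6}
query mem[0x10]=0xa6, mem[0x08]=0xa6, mem[0x09]=0x09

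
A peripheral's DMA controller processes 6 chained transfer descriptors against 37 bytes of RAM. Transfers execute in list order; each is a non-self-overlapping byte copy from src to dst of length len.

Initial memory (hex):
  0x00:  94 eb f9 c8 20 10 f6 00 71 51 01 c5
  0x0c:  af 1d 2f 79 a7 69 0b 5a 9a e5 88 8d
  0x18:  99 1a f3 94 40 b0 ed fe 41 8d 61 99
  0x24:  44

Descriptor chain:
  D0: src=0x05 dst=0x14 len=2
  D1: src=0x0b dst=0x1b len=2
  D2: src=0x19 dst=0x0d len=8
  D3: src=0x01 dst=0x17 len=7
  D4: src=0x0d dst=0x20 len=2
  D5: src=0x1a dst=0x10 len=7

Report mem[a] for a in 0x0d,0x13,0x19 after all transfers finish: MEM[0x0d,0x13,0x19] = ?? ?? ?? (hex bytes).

  after D0: wrote 2B at 0x14 = 10f6
  after D1: wrote 2B at 0x1b = c5af
  after D2: wrote 8B at 0x0d = 1af3c5afb0edfe41
  after D3: wrote 7B at 0x17 = ebf9c82010f600
  after D4: wrote 2B at 0x20 = 1af3
  after D5: wrote 7B at 0x10 = 2010f600edfe1a
query mem[0x0d]=0x1a, mem[0x13]=0x00, mem[0x19]=0xc8

MEM[0x0d,0x13,0x19] = 1a 00 c8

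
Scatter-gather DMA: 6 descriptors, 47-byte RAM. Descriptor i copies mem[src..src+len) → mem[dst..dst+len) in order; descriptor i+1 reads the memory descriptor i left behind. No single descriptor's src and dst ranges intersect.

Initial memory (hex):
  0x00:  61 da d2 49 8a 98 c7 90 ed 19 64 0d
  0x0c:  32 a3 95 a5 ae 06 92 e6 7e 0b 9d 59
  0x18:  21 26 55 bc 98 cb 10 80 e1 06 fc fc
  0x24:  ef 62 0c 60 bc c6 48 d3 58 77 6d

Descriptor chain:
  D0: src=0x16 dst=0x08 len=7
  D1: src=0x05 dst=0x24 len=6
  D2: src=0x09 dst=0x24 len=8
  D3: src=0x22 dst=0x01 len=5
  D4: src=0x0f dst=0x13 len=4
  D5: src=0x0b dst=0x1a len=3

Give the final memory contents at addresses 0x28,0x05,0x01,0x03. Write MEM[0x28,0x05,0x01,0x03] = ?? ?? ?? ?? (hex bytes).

  after D0: wrote 7B at 0x08 = 9d59212655bc98
  after D1: wrote 6B at 0x24 = 98c7909d5921
  after D2: wrote 8B at 0x24 = 59212655bc98a5ae
  after D3: wrote 5B at 0x01 = fcfc592126
  after D4: wrote 4B at 0x13 = a5ae0692
  after D5: wrote 3B at 0x1a = 2655bc
query mem[0x28]=0xbc, mem[0x05]=0x26, mem[0x01]=0xfc, mem[0x03]=0x59

MEM[0x28,0x05,0x01,0x03] = bc 26 fc 59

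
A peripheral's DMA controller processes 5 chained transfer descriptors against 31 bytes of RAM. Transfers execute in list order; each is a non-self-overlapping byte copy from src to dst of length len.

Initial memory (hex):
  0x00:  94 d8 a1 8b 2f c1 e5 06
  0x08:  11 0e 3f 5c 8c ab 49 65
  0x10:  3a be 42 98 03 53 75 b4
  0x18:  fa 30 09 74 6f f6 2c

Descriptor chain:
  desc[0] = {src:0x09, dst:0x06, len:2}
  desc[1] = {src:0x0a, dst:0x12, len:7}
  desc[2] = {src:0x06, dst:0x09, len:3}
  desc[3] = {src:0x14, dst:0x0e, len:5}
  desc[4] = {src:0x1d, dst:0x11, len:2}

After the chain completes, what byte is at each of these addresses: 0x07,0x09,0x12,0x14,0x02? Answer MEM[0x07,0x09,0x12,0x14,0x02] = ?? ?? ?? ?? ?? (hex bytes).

MEM[0x07,0x09,0x12,0x14,0x02] = 3f 0e 2c 8c a1

  after D0: wrote 2B at 0x06 = 0e3f
  after D1: wrote 7B at 0x12 = 3f5c8cab49653a
  after D2: wrote 3B at 0x09 = 0e3f11
  after D3: wrote 5B at 0x0e = 8cab49653a
  after D4: wrote 2B at 0x11 = f62c
query mem[0x07]=0x3f, mem[0x09]=0x0e, mem[0x12]=0x2c, mem[0x14]=0x8c, mem[0x02]=0xa1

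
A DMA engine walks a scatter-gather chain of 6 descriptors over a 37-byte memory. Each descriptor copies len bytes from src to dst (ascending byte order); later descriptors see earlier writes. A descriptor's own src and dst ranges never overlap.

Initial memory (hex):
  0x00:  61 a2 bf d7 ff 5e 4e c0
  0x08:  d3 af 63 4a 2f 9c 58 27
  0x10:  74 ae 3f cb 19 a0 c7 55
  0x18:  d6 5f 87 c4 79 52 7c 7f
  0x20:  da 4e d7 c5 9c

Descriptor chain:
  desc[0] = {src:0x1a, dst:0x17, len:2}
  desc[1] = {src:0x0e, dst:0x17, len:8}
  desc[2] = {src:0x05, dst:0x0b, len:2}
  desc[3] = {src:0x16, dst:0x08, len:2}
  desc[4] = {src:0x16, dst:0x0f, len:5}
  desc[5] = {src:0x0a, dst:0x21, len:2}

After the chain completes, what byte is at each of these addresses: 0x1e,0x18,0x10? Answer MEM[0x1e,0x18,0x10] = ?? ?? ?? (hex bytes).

D0: mem[0x17..0x18] <- [87 c4]
D1: mem[0x17..0x1e] <- [58 27 74 ae 3f cb 19 a0]
D2: mem[0x0b..0x0c] <- [5e 4e]
D3: mem[0x08..0x09] <- [c7 58]
D4: mem[0x0f..0x13] <- [c7 58 27 74 ae]
D5: mem[0x21..0x22] <- [63 5e]
query mem[0x1e]=0xa0, mem[0x18]=0x27, mem[0x10]=0x58

MEM[0x1e,0x18,0x10] = a0 27 58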